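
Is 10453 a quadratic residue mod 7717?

no

Reduce the numerator: 10453 ≡ 2736 (mod 7717), so (10453/7717) = (2736/7717).
Factor out 2: 2736 = 2^4·171. Since 7717 ≡ 5 (mod 8), (2/7717) = -1, and (2/7717)^4 = +1. Now have (171/7717).
7717 ≡ 1 (mod 4), so quadratic reciprocity gives (171/7717) = (7717/171). Reduce: 7717 ≡ 22 (mod 171). Now have (22/171).
Factor out 2: 22 = 2·11. Since 171 ≡ 3 (mod 8), (2/171) = -1. Now have -(11/171).
Both 11 ≡ 3 and 171 ≡ 3 (mod 4), so reciprocity gives (11/171) = -(171/11). Reduce: 171 ≡ 6 (mod 11). Now have (6/11).
Factor out 2: 6 = 2·3. Since 11 ≡ 3 (mod 8), (2/11) = -1. Now have -(3/11).
Both 3 ≡ 3 and 11 ≡ 3 (mod 4), so reciprocity gives (3/11) = -(11/3). Reduce: 11 ≡ 2 (mod 3). Now have (2/3).
Factor out 2: 2 = 2. Since 3 ≡ 3 (mod 8), (2/3) = -1. Now have -(1/3).
(1/3) = 1. Collecting the sign factors: -1.
The Legendre symbol is -1, so x^2 ≡ 10453 (mod 7717) has no solution.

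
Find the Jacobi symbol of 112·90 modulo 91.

0

By multiplicativity, (112·90|91) = (112|91)·(90|91).
First factor (112|91):
Reduce the numerator: 112 ≡ 21 (mod 91), so (112|91) = (21|91).
21 ≡ 1 (mod 4), so quadratic reciprocity gives (21|91) = (91|21). Reduce: 91 ≡ 7 (mod 21). Now have (7|21).
21 ≡ 1 (mod 4), so quadratic reciprocity gives (7|21) = (21|7). Reduce: 21 ≡ 0 (mod 7). Now have (0|7).
The numerator is now 0 with denominator 7 > 1: the symbol is 0.
Second factor (90|91):
Factor out 2: 90 = 2·45. Since 91 ≡ 3 (mod 8), (2|91) = -1. Now have -(45|91).
45 ≡ 1 (mod 4), so quadratic reciprocity gives (45|91) = (91|45). Reduce: 91 ≡ 1 (mod 45). Now have -(1|45).
(1|45) = 1. Collecting the sign factors: -1.
Product: (0)·(-1) = 0.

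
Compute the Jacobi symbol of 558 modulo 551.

1

(558 / 551)
  = (7 / 551)    [558 ≡ 7 mod 551]
  = -(551 / 7)    [QR: both ≡ 3 mod 4, sign flips]
  = -(5 / 7)    [551 ≡ 5 mod 7]
  = -(7 / 5)    [QR: 5 ≡ 1 mod 4, sign kept]
  = -(2 / 5)    [7 ≡ 2 mod 5]
  = (1 / 5)    [5 ≡ 5 mod 8 ⇒ (2 / 5) = -1]
  = 1    [(1 / 5) = 1]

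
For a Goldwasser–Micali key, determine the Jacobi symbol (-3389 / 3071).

Pull out -1: (-3389 / 3071) = (-1 / 3071)·(3389 / 3071). Since 3071 ≡ 3 (mod 4), (-1 / 3071) = -1. Now have -(3389 / 3071).
Reduce the numerator: 3389 ≡ 318 (mod 3071), so (3389 / 3071) = (318 / 3071).
Factor out 2: 318 = 2·159. Since 3071 ≡ 7 (mod 8), (2 / 3071) = +1. Now have -(159 / 3071).
Both 159 ≡ 3 and 3071 ≡ 3 (mod 4), so reciprocity gives (159 / 3071) = -(3071 / 159). Reduce: 3071 ≡ 50 (mod 159). Now have (50 / 159).
Factor out 2: 50 = 2·25. Since 159 ≡ 7 (mod 8), (2 / 159) = +1. Now have (25 / 159).
25 ≡ 1 (mod 4), so quadratic reciprocity gives (25 / 159) = (159 / 25). Reduce: 159 ≡ 9 (mod 25). Now have (9 / 25).
9 ≡ 1 (mod 4), so quadratic reciprocity gives (9 / 25) = (25 / 9). Reduce: 25 ≡ 7 (mod 9). Now have (7 / 9).
9 ≡ 1 (mod 4), so quadratic reciprocity gives (7 / 9) = (9 / 7). Reduce: 9 ≡ 2 (mod 7). Now have (2 / 7).
Factor out 2: 2 = 2. Since 7 ≡ 7 (mod 8), (2 / 7) = +1. Now have (1 / 7).
(1 / 7) = 1. Collecting the sign factors: 1.

1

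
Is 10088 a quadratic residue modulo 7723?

Reduce the numerator: 10088 ≡ 2365 (mod 7723), so (10088/7723) = (2365/7723).
2365 ≡ 1 (mod 4), so quadratic reciprocity gives (2365/7723) = (7723/2365). Reduce: 7723 ≡ 628 (mod 2365). Now have (628/2365).
Factor out 2: 628 = 2^2·157. Since 2365 ≡ 5 (mod 8), (2/2365) = -1, and (2/2365)^2 = +1. Now have (157/2365).
157 ≡ 1 (mod 4), so quadratic reciprocity gives (157/2365) = (2365/157). Reduce: 2365 ≡ 10 (mod 157). Now have (10/157).
Factor out 2: 10 = 2·5. Since 157 ≡ 5 (mod 8), (2/157) = -1. Now have -(5/157).
5 ≡ 1 (mod 4), so quadratic reciprocity gives (5/157) = (157/5). Reduce: 157 ≡ 2 (mod 5). Now have -(2/5).
Factor out 2: 2 = 2. Since 5 ≡ 5 (mod 8), (2/5) = -1. Now have (1/5).
(1/5) = 1. Collecting the sign factors: 1.
The Legendre symbol is 1, so x^2 ≡ 10088 (mod 7723) has solution.

yes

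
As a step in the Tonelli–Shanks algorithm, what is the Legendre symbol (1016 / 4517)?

(1016 / 4517)
  = -(127 / 4517)    [4517 ≡ 5 mod 8 ⇒ (2 / 4517)^3 = -1]
  = -(4517 / 127)    [QR: 4517 ≡ 1 mod 4, sign kept]
  = -(72 / 127)    [4517 ≡ 72 mod 127]
  = -(9 / 127)    [127 ≡ 7 mod 8 ⇒ (2 / 127)^3 = +1]
  = -(127 / 9)    [QR: 9 ≡ 1 mod 4, sign kept]
  = -(1 / 9)    [127 ≡ 1 mod 9]
  = -1    [(1 / 9) = 1]

-1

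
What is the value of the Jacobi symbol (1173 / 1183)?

1

(1173 / 1183)
  = (1183 / 1173)    [QR: 1173 ≡ 1 mod 4, sign kept]
  = (10 / 1173)    [1183 ≡ 10 mod 1173]
  = -(5 / 1173)    [1173 ≡ 5 mod 8 ⇒ (2 / 1173) = -1]
  = -(1173 / 5)    [QR: 5 ≡ 1 mod 4, sign kept]
  = -(3 / 5)    [1173 ≡ 3 mod 5]
  = -(5 / 3)    [QR: 5 ≡ 1 mod 4, sign kept]
  = -(2 / 3)    [5 ≡ 2 mod 3]
  = (1 / 3)    [3 ≡ 3 mod 8 ⇒ (2 / 3) = -1]
  = 1    [(1 / 3) = 1]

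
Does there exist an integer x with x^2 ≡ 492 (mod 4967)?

(492|4967)
  = (123|4967)    [4967 ≡ 7 mod 8 ⇒ (2|4967)^2 = +1]
  = -(4967|123)    [QR: both ≡ 3 mod 4, sign flips]
  = -(47|123)    [4967 ≡ 47 mod 123]
  = (123|47)    [QR: both ≡ 3 mod 4, sign flips]
  = (29|47)    [123 ≡ 29 mod 47]
  = (47|29)    [QR: 29 ≡ 1 mod 4, sign kept]
  = (18|29)    [47 ≡ 18 mod 29]
  = -(9|29)    [29 ≡ 5 mod 8 ⇒ (2|29) = -1]
  = -(29|9)    [QR: 9 ≡ 1 mod 4, sign kept]
  = -(2|9)    [29 ≡ 2 mod 9]
  = -(1|9)    [9 ≡ 1 mod 8 ⇒ (2|9) = +1]
  = -1    [(1|9) = 1]
(492|4967) = -1, and 4967 is prime, so 492 is not a quadratic residue mod 4967.

no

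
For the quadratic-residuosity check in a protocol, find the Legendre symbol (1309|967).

Reduce the numerator: 1309 ≡ 342 (mod 967), so (1309|967) = (342|967).
Factor out 2: 342 = 2·171. Since 967 ≡ 7 (mod 8), (2|967) = +1. Now have (171|967).
Both 171 ≡ 3 and 967 ≡ 3 (mod 4), so reciprocity gives (171|967) = -(967|171). Reduce: 967 ≡ 112 (mod 171). Now have -(112|171).
Factor out 2: 112 = 2^4·7. Since 171 ≡ 3 (mod 8), (2|171) = -1, and (2|171)^4 = +1. Now have -(7|171).
Both 7 ≡ 3 and 171 ≡ 3 (mod 4), so reciprocity gives (7|171) = -(171|7). Reduce: 171 ≡ 3 (mod 7). Now have (3|7).
Both 3 ≡ 3 and 7 ≡ 3 (mod 4), so reciprocity gives (3|7) = -(7|3). Reduce: 7 ≡ 1 (mod 3). Now have -(1|3).
(1|3) = 1. Collecting the sign factors: -1.

-1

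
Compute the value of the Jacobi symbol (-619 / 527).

(-619 / 527)
  = (435 / 527)    [-619 ≡ 435 mod 527]
  = -(527 / 435)    [QR: both ≡ 3 mod 4, sign flips]
  = -(92 / 435)    [527 ≡ 92 mod 435]
  = -(23 / 435)    [435 ≡ 3 mod 8 ⇒ (2 / 435)^2 = +1]
  = (435 / 23)    [QR: both ≡ 3 mod 4, sign flips]
  = (21 / 23)    [435 ≡ 21 mod 23]
  = (23 / 21)    [QR: 21 ≡ 1 mod 4, sign kept]
  = (2 / 21)    [23 ≡ 2 mod 21]
  = -(1 / 21)    [21 ≡ 5 mod 8 ⇒ (2 / 21) = -1]
  = -1    [(1 / 21) = 1]

-1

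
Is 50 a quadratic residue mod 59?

(50/59)
  = -(25/59)    [59 ≡ 3 mod 8 ⇒ (2/59) = -1]
  = -(59/25)    [QR: 25 ≡ 1 mod 4, sign kept]
  = -(9/25)    [59 ≡ 9 mod 25]
  = -(25/9)    [QR: 9 ≡ 1 mod 4, sign kept]
  = -(7/9)    [25 ≡ 7 mod 9]
  = -(9/7)    [QR: 9 ≡ 1 mod 4, sign kept]
  = -(2/7)    [9 ≡ 2 mod 7]
  = -(1/7)    [7 ≡ 7 mod 8 ⇒ (2/7) = +1]
  = -1    [(1/7) = 1]
The Legendre symbol is -1, so x^2 ≡ 50 (mod 59) has no solution.

no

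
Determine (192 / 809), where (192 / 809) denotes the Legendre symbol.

-1

(192 / 809)
  = (3 / 809)    [809 ≡ 1 mod 8 ⇒ (2 / 809)^6 = +1]
  = (809 / 3)    [QR: 809 ≡ 1 mod 4, sign kept]
  = (2 / 3)    [809 ≡ 2 mod 3]
  = -(1 / 3)    [3 ≡ 3 mod 8 ⇒ (2 / 3) = -1]
  = -1    [(1 / 3) = 1]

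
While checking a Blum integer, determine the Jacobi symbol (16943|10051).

-1

Reduce the numerator: 16943 ≡ 6892 (mod 10051), so (16943|10051) = (6892|10051).
Factor out 2: 6892 = 2^2·1723. Since 10051 ≡ 3 (mod 8), (2|10051) = -1, and (2|10051)^2 = +1. Now have (1723|10051).
Both 1723 ≡ 3 and 10051 ≡ 3 (mod 4), so reciprocity gives (1723|10051) = -(10051|1723). Reduce: 10051 ≡ 1436 (mod 1723). Now have -(1436|1723).
Factor out 2: 1436 = 2^2·359. Since 1723 ≡ 3 (mod 8), (2|1723) = -1, and (2|1723)^2 = +1. Now have -(359|1723).
Both 359 ≡ 3 and 1723 ≡ 3 (mod 4), so reciprocity gives (359|1723) = -(1723|359). Reduce: 1723 ≡ 287 (mod 359). Now have (287|359).
Both 287 ≡ 3 and 359 ≡ 3 (mod 4), so reciprocity gives (287|359) = -(359|287). Reduce: 359 ≡ 72 (mod 287). Now have -(72|287).
Factor out 2: 72 = 2^3·9. Since 287 ≡ 7 (mod 8), (2|287) = +1, and (2|287)^3 = +1. Now have -(9|287).
9 ≡ 1 (mod 4), so quadratic reciprocity gives (9|287) = (287|9). Reduce: 287 ≡ 8 (mod 9). Now have -(8|9).
Factor out 2: 8 = 2^3. Since 9 ≡ 1 (mod 8), (2|9) = +1, and (2|9)^3 = +1. Now have -(1|9).
(1|9) = 1. Collecting the sign factors: -1.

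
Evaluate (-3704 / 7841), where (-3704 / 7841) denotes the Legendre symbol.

Reduce the numerator: -3704 ≡ 4137 (mod 7841), so (-3704 / 7841) = (4137 / 7841).
4137 ≡ 1 (mod 4), so quadratic reciprocity gives (4137 / 7841) = (7841 / 4137). Reduce: 7841 ≡ 3704 (mod 4137). Now have (3704 / 4137).
Factor out 2: 3704 = 2^3·463. Since 4137 ≡ 1 (mod 8), (2 / 4137) = +1, and (2 / 4137)^3 = +1. Now have (463 / 4137).
4137 ≡ 1 (mod 4), so quadratic reciprocity gives (463 / 4137) = (4137 / 463). Reduce: 4137 ≡ 433 (mod 463). Now have (433 / 463).
433 ≡ 1 (mod 4), so quadratic reciprocity gives (433 / 463) = (463 / 433). Reduce: 463 ≡ 30 (mod 433). Now have (30 / 433).
Factor out 2: 30 = 2·15. Since 433 ≡ 1 (mod 8), (2 / 433) = +1. Now have (15 / 433).
433 ≡ 1 (mod 4), so quadratic reciprocity gives (15 / 433) = (433 / 15). Reduce: 433 ≡ 13 (mod 15). Now have (13 / 15).
13 ≡ 1 (mod 4), so quadratic reciprocity gives (13 / 15) = (15 / 13). Reduce: 15 ≡ 2 (mod 13). Now have (2 / 13).
Factor out 2: 2 = 2. Since 13 ≡ 5 (mod 8), (2 / 13) = -1. Now have -(1 / 13).
(1 / 13) = 1. Collecting the sign factors: -1.

-1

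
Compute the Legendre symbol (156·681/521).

-1

By multiplicativity, (156·681/521) = (156/521)·(681/521).
First factor (156/521):
(156/521)
  = (39/521)    [521 ≡ 1 mod 8 ⇒ (2/521)^2 = +1]
  = (521/39)    [QR: 521 ≡ 1 mod 4, sign kept]
  = (14/39)    [521 ≡ 14 mod 39]
  = (7/39)    [39 ≡ 7 mod 8 ⇒ (2/39) = +1]
  = -(39/7)    [QR: both ≡ 3 mod 4, sign flips]
  = -(4/7)    [39 ≡ 4 mod 7]
  = -(1/7)    [7 ≡ 7 mod 8 ⇒ (2/7)^2 = +1]
  = -1    [(1/7) = 1]
Second factor (681/521):
(681/521)
  = (160/521)    [681 ≡ 160 mod 521]
  = (5/521)    [521 ≡ 1 mod 8 ⇒ (2/521)^5 = +1]
  = (521/5)    [QR: 5 ≡ 1 mod 4, sign kept]
  = (1/5)    [521 ≡ 1 mod 5]
  = 1    [(1/5) = 1]
Product: (-1)·(1) = -1.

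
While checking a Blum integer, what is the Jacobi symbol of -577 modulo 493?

-1

Reduce the numerator: -577 ≡ 409 (mod 493), so (-577/493) = (409/493).
409 ≡ 1 (mod 4), so quadratic reciprocity gives (409/493) = (493/409). Reduce: 493 ≡ 84 (mod 409). Now have (84/409).
Factor out 2: 84 = 2^2·21. Since 409 ≡ 1 (mod 8), (2/409) = +1, and (2/409)^2 = +1. Now have (21/409).
21 ≡ 1 (mod 4), so quadratic reciprocity gives (21/409) = (409/21). Reduce: 409 ≡ 10 (mod 21). Now have (10/21).
Factor out 2: 10 = 2·5. Since 21 ≡ 5 (mod 8), (2/21) = -1. Now have -(5/21).
5 ≡ 1 (mod 4), so quadratic reciprocity gives (5/21) = (21/5). Reduce: 21 ≡ 1 (mod 5). Now have -(1/5).
(1/5) = 1. Collecting the sign factors: -1.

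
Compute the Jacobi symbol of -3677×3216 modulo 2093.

By multiplicativity, (-3677·3216/2093) = (-3677/2093)·(3216/2093).
First factor (-3677/2093):
(-3677/2093)
  = (3677/2093)    [2093 ≡ 1 mod 4 ⇒ (-1/2093) = +1]
  = (1584/2093)    [3677 ≡ 1584 mod 2093]
  = (99/2093)    [2093 ≡ 5 mod 8 ⇒ (2/2093)^4 = +1]
  = (2093/99)    [QR: 2093 ≡ 1 mod 4, sign kept]
  = (14/99)    [2093 ≡ 14 mod 99]
  = -(7/99)    [99 ≡ 3 mod 8 ⇒ (2/99) = -1]
  = (99/7)    [QR: both ≡ 3 mod 4, sign flips]
  = (1/7)    [99 ≡ 1 mod 7]
  = 1    [(1/7) = 1]
Second factor (3216/2093):
(3216/2093)
  = (1123/2093)    [3216 ≡ 1123 mod 2093]
  = (2093/1123)    [QR: 2093 ≡ 1 mod 4, sign kept]
  = (970/1123)    [2093 ≡ 970 mod 1123]
  = -(485/1123)    [1123 ≡ 3 mod 8 ⇒ (2/1123) = -1]
  = -(1123/485)    [QR: 485 ≡ 1 mod 4, sign kept]
  = -(153/485)    [1123 ≡ 153 mod 485]
  = -(485/153)    [QR: 153 ≡ 1 mod 4, sign kept]
  = -(26/153)    [485 ≡ 26 mod 153]
  = -(13/153)    [153 ≡ 1 mod 8 ⇒ (2/153) = +1]
  = -(153/13)    [QR: 13 ≡ 1 mod 4, sign kept]
  = -(10/13)    [153 ≡ 10 mod 13]
  = (5/13)    [13 ≡ 5 mod 8 ⇒ (2/13) = -1]
  = (13/5)    [QR: 5 ≡ 1 mod 4, sign kept]
  = (3/5)    [13 ≡ 3 mod 5]
  = (5/3)    [QR: 5 ≡ 1 mod 4, sign kept]
  = (2/3)    [5 ≡ 2 mod 3]
  = -(1/3)    [3 ≡ 3 mod 8 ⇒ (2/3) = -1]
  = -1    [(1/3) = 1]
Product: (1)·(-1) = -1.

-1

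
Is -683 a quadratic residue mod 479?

(-683/479)
  = -(683/479)    [479 ≡ 3 mod 4 ⇒ (-1/479) = -1]
  = -(204/479)    [683 ≡ 204 mod 479]
  = -(51/479)    [479 ≡ 7 mod 8 ⇒ (2/479)^2 = +1]
  = (479/51)    [QR: both ≡ 3 mod 4, sign flips]
  = (20/51)    [479 ≡ 20 mod 51]
  = (5/51)    [51 ≡ 3 mod 8 ⇒ (2/51)^2 = +1]
  = (51/5)    [QR: 5 ≡ 1 mod 4, sign kept]
  = (1/5)    [51 ≡ 1 mod 5]
  = 1    [(1/5) = 1]
(-683/479) = 1, and 479 is prime, so -683 is a quadratic residue mod 479.

yes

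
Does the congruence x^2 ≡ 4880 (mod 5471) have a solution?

(4880/5471)
  = (305/5471)    [5471 ≡ 7 mod 8 ⇒ (2/5471)^4 = +1]
  = (5471/305)    [QR: 305 ≡ 1 mod 4, sign kept]
  = (286/305)    [5471 ≡ 286 mod 305]
  = (143/305)    [305 ≡ 1 mod 8 ⇒ (2/305) = +1]
  = (305/143)    [QR: 305 ≡ 1 mod 4, sign kept]
  = (19/143)    [305 ≡ 19 mod 143]
  = -(143/19)    [QR: both ≡ 3 mod 4, sign flips]
  = -(10/19)    [143 ≡ 10 mod 19]
  = (5/19)    [19 ≡ 3 mod 8 ⇒ (2/19) = -1]
  = (19/5)    [QR: 5 ≡ 1 mod 4, sign kept]
  = (4/5)    [19 ≡ 4 mod 5]
  = (1/5)    [5 ≡ 5 mod 8 ⇒ (2/5)^2 = +1]
  = 1    [(1/5) = 1]
The Legendre symbol is 1, so x^2 ≡ 4880 (mod 5471) has solution.

yes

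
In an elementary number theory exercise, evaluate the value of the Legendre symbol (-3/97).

(-3/97)
  = (3/97)    [97 ≡ 1 mod 4 ⇒ (-1/97) = +1]
  = (97/3)    [QR: 97 ≡ 1 mod 4, sign kept]
  = (1/3)    [97 ≡ 1 mod 3]
  = 1    [(1/3) = 1]

1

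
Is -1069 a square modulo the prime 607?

(-1069/607)
  = (145/607)    [-1069 ≡ 145 mod 607]
  = (607/145)    [QR: 145 ≡ 1 mod 4, sign kept]
  = (27/145)    [607 ≡ 27 mod 145]
  = (145/27)    [QR: 145 ≡ 1 mod 4, sign kept]
  = (10/27)    [145 ≡ 10 mod 27]
  = -(5/27)    [27 ≡ 3 mod 8 ⇒ (2/27) = -1]
  = -(27/5)    [QR: 5 ≡ 1 mod 4, sign kept]
  = -(2/5)    [27 ≡ 2 mod 5]
  = (1/5)    [5 ≡ 5 mod 8 ⇒ (2/5) = -1]
  = 1    [(1/5) = 1]
(-1069/607) = 1, and 607 is prime, so -1069 is a quadratic residue mod 607.

yes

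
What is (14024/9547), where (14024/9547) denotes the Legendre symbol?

Reduce the numerator: 14024 ≡ 4477 (mod 9547), so (14024/9547) = (4477/9547).
4477 ≡ 1 (mod 4), so quadratic reciprocity gives (4477/9547) = (9547/4477). Reduce: 9547 ≡ 593 (mod 4477). Now have (593/4477).
593 ≡ 1 (mod 4), so quadratic reciprocity gives (593/4477) = (4477/593). Reduce: 4477 ≡ 326 (mod 593). Now have (326/593).
Factor out 2: 326 = 2·163. Since 593 ≡ 1 (mod 8), (2/593) = +1. Now have (163/593).
593 ≡ 1 (mod 4), so quadratic reciprocity gives (163/593) = (593/163). Reduce: 593 ≡ 104 (mod 163). Now have (104/163).
Factor out 2: 104 = 2^3·13. Since 163 ≡ 3 (mod 8), (2/163) = -1, and (2/163)^3 = -1. Now have -(13/163).
13 ≡ 1 (mod 4), so quadratic reciprocity gives (13/163) = (163/13). Reduce: 163 ≡ 7 (mod 13). Now have -(7/13).
13 ≡ 1 (mod 4), so quadratic reciprocity gives (7/13) = (13/7). Reduce: 13 ≡ 6 (mod 7). Now have -(6/7).
Factor out 2: 6 = 2·3. Since 7 ≡ 7 (mod 8), (2/7) = +1. Now have -(3/7).
Both 3 ≡ 3 and 7 ≡ 3 (mod 4), so reciprocity gives (3/7) = -(7/3). Reduce: 7 ≡ 1 (mod 3). Now have (1/3).
(1/3) = 1. Collecting the sign factors: 1.

1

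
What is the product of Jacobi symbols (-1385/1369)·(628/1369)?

By multiplicativity, (-1385·628/1369) = (-1385/1369)·(628/1369).
First factor (-1385/1369):
(-1385/1369)
  = (1353/1369)    [-1385 ≡ 1353 mod 1369]
  = (1369/1353)    [QR: 1353 ≡ 1 mod 4, sign kept]
  = (16/1353)    [1369 ≡ 16 mod 1353]
  = (1/1353)    [1353 ≡ 1 mod 8 ⇒ (2/1353)^4 = +1]
  = 1    [(1/1353) = 1]
Second factor (628/1369):
(628/1369)
  = (157/1369)    [1369 ≡ 1 mod 8 ⇒ (2/1369)^2 = +1]
  = (1369/157)    [QR: 157 ≡ 1 mod 4, sign kept]
  = (113/157)    [1369 ≡ 113 mod 157]
  = (157/113)    [QR: 113 ≡ 1 mod 4, sign kept]
  = (44/113)    [157 ≡ 44 mod 113]
  = (11/113)    [113 ≡ 1 mod 8 ⇒ (2/113)^2 = +1]
  = (113/11)    [QR: 113 ≡ 1 mod 4, sign kept]
  = (3/11)    [113 ≡ 3 mod 11]
  = -(11/3)    [QR: both ≡ 3 mod 4, sign flips]
  = -(2/3)    [11 ≡ 2 mod 3]
  = (1/3)    [3 ≡ 3 mod 8 ⇒ (2/3) = -1]
  = 1    [(1/3) = 1]
Product: (1)·(1) = 1.

1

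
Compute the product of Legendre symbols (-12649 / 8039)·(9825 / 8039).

By multiplicativity, (-12649·9825 / 8039) = (-12649 / 8039)·(9825 / 8039).
First factor (-12649 / 8039):
Reduce the numerator: -12649 ≡ 3429 (mod 8039), so (-12649 / 8039) = (3429 / 8039).
3429 ≡ 1 (mod 4), so quadratic reciprocity gives (3429 / 8039) = (8039 / 3429). Reduce: 8039 ≡ 1181 (mod 3429). Now have (1181 / 3429).
1181 ≡ 1 (mod 4), so quadratic reciprocity gives (1181 / 3429) = (3429 / 1181). Reduce: 3429 ≡ 1067 (mod 1181). Now have (1067 / 1181).
1181 ≡ 1 (mod 4), so quadratic reciprocity gives (1067 / 1181) = (1181 / 1067). Reduce: 1181 ≡ 114 (mod 1067). Now have (114 / 1067).
Factor out 2: 114 = 2·57. Since 1067 ≡ 3 (mod 8), (2 / 1067) = -1. Now have -(57 / 1067).
57 ≡ 1 (mod 4), so quadratic reciprocity gives (57 / 1067) = (1067 / 57). Reduce: 1067 ≡ 41 (mod 57). Now have -(41 / 57).
41 ≡ 1 (mod 4), so quadratic reciprocity gives (41 / 57) = (57 / 41). Reduce: 57 ≡ 16 (mod 41). Now have -(16 / 41).
Factor out 2: 16 = 2^4. Since 41 ≡ 1 (mod 8), (2 / 41) = +1, and (2 / 41)^4 = +1. Now have -(1 / 41).
(1 / 41) = 1. Collecting the sign factors: -1.
Second factor (9825 / 8039):
Reduce the numerator: 9825 ≡ 1786 (mod 8039), so (9825 / 8039) = (1786 / 8039).
Factor out 2: 1786 = 2·893. Since 8039 ≡ 7 (mod 8), (2 / 8039) = +1. Now have (893 / 8039).
893 ≡ 1 (mod 4), so quadratic reciprocity gives (893 / 8039) = (8039 / 893). Reduce: 8039 ≡ 2 (mod 893). Now have (2 / 893).
Factor out 2: 2 = 2. Since 893 ≡ 5 (mod 8), (2 / 893) = -1. Now have -(1 / 893).
(1 / 893) = 1. Collecting the sign factors: -1.
Product: (-1)·(-1) = 1.

1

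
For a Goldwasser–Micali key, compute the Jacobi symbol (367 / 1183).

-1

(367 / 1183)
  = -(1183 / 367)    [QR: both ≡ 3 mod 4, sign flips]
  = -(82 / 367)    [1183 ≡ 82 mod 367]
  = -(41 / 367)    [367 ≡ 7 mod 8 ⇒ (2 / 367) = +1]
  = -(367 / 41)    [QR: 41 ≡ 1 mod 4, sign kept]
  = -(39 / 41)    [367 ≡ 39 mod 41]
  = -(41 / 39)    [QR: 41 ≡ 1 mod 4, sign kept]
  = -(2 / 39)    [41 ≡ 2 mod 39]
  = -(1 / 39)    [39 ≡ 7 mod 8 ⇒ (2 / 39) = +1]
  = -1    [(1 / 39) = 1]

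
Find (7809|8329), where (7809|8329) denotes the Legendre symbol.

(7809|8329)
  = (8329|7809)    [QR: 7809 ≡ 1 mod 4, sign kept]
  = (520|7809)    [8329 ≡ 520 mod 7809]
  = (65|7809)    [7809 ≡ 1 mod 8 ⇒ (2|7809)^3 = +1]
  = (7809|65)    [QR: 65 ≡ 1 mod 4, sign kept]
  = (9|65)    [7809 ≡ 9 mod 65]
  = (65|9)    [QR: 9 ≡ 1 mod 4, sign kept]
  = (2|9)    [65 ≡ 2 mod 9]
  = (1|9)    [9 ≡ 1 mod 8 ⇒ (2|9) = +1]
  = 1    [(1|9) = 1]

1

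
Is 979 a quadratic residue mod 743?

no

(979|743)
  = (236|743)    [979 ≡ 236 mod 743]
  = (59|743)    [743 ≡ 7 mod 8 ⇒ (2|743)^2 = +1]
  = -(743|59)    [QR: both ≡ 3 mod 4, sign flips]
  = -(35|59)    [743 ≡ 35 mod 59]
  = (59|35)    [QR: both ≡ 3 mod 4, sign flips]
  = (24|35)    [59 ≡ 24 mod 35]
  = -(3|35)    [35 ≡ 3 mod 8 ⇒ (2|35)^3 = -1]
  = (35|3)    [QR: both ≡ 3 mod 4, sign flips]
  = (2|3)    [35 ≡ 2 mod 3]
  = -(1|3)    [3 ≡ 3 mod 8 ⇒ (2|3) = -1]
  = -1    [(1|3) = 1]
(979|743) = -1, and 743 is prime, so 979 is not a quadratic residue mod 743.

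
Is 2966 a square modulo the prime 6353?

yes

(2966/6353)
  = (1483/6353)    [6353 ≡ 1 mod 8 ⇒ (2/6353) = +1]
  = (6353/1483)    [QR: 6353 ≡ 1 mod 4, sign kept]
  = (421/1483)    [6353 ≡ 421 mod 1483]
  = (1483/421)    [QR: 421 ≡ 1 mod 4, sign kept]
  = (220/421)    [1483 ≡ 220 mod 421]
  = (55/421)    [421 ≡ 5 mod 8 ⇒ (2/421)^2 = +1]
  = (421/55)    [QR: 421 ≡ 1 mod 4, sign kept]
  = (36/55)    [421 ≡ 36 mod 55]
  = (9/55)    [55 ≡ 7 mod 8 ⇒ (2/55)^2 = +1]
  = (55/9)    [QR: 9 ≡ 1 mod 4, sign kept]
  = (1/9)    [55 ≡ 1 mod 9]
  = 1    [(1/9) = 1]
(2966/6353) = 1, and 6353 is prime, so 2966 is a quadratic residue mod 6353.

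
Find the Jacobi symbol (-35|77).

(-35|77)
  = (35|77)    [77 ≡ 1 mod 4 ⇒ (-1|77) = +1]
  = (77|35)    [QR: 77 ≡ 1 mod 4, sign kept]
  = (7|35)    [77 ≡ 7 mod 35]
  = -(35|7)    [QR: both ≡ 3 mod 4, sign flips]
  = -(0|7)    [35 ≡ 0 mod 7]
  = 0    [numerator 0, gcd > 1]

0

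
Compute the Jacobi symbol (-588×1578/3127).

By multiplicativity, (-588·1578/3127) = (-588/3127)·(1578/3127).
First factor (-588/3127):
(-588/3127)
  = (2539/3127)    [-588 ≡ 2539 mod 3127]
  = -(3127/2539)    [QR: both ≡ 3 mod 4, sign flips]
  = -(588/2539)    [3127 ≡ 588 mod 2539]
  = -(147/2539)    [2539 ≡ 3 mod 8 ⇒ (2/2539)^2 = +1]
  = (2539/147)    [QR: both ≡ 3 mod 4, sign flips]
  = (40/147)    [2539 ≡ 40 mod 147]
  = -(5/147)    [147 ≡ 3 mod 8 ⇒ (2/147)^3 = -1]
  = -(147/5)    [QR: 5 ≡ 1 mod 4, sign kept]
  = -(2/5)    [147 ≡ 2 mod 5]
  = (1/5)    [5 ≡ 5 mod 8 ⇒ (2/5) = -1]
  = 1    [(1/5) = 1]
Second factor (1578/3127):
(1578/3127)
  = (789/3127)    [3127 ≡ 7 mod 8 ⇒ (2/3127) = +1]
  = (3127/789)    [QR: 789 ≡ 1 mod 4, sign kept]
  = (760/789)    [3127 ≡ 760 mod 789]
  = -(95/789)    [789 ≡ 5 mod 8 ⇒ (2/789)^3 = -1]
  = -(789/95)    [QR: 789 ≡ 1 mod 4, sign kept]
  = -(29/95)    [789 ≡ 29 mod 95]
  = -(95/29)    [QR: 29 ≡ 1 mod 4, sign kept]
  = -(8/29)    [95 ≡ 8 mod 29]
  = (1/29)    [29 ≡ 5 mod 8 ⇒ (2/29)^3 = -1]
  = 1    [(1/29) = 1]
Product: (1)·(1) = 1.

1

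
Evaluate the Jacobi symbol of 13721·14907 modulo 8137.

By multiplicativity, (13721·14907/8137) = (13721/8137)·(14907/8137).
First factor (13721/8137):
Reduce the numerator: 13721 ≡ 5584 (mod 8137), so (13721/8137) = (5584/8137).
Factor out 2: 5584 = 2^4·349. Since 8137 ≡ 1 (mod 8), (2/8137) = +1, and (2/8137)^4 = +1. Now have (349/8137).
349 ≡ 1 (mod 4), so quadratic reciprocity gives (349/8137) = (8137/349). Reduce: 8137 ≡ 110 (mod 349). Now have (110/349).
Factor out 2: 110 = 2·55. Since 349 ≡ 5 (mod 8), (2/349) = -1. Now have -(55/349).
349 ≡ 1 (mod 4), so quadratic reciprocity gives (55/349) = (349/55). Reduce: 349 ≡ 19 (mod 55). Now have -(19/55).
Both 19 ≡ 3 and 55 ≡ 3 (mod 4), so reciprocity gives (19/55) = -(55/19). Reduce: 55 ≡ 17 (mod 19). Now have (17/19).
17 ≡ 1 (mod 4), so quadratic reciprocity gives (17/19) = (19/17). Reduce: 19 ≡ 2 (mod 17). Now have (2/17).
Factor out 2: 2 = 2. Since 17 ≡ 1 (mod 8), (2/17) = +1. Now have (1/17).
(1/17) = 1. Collecting the sign factors: 1.
Second factor (14907/8137):
Reduce the numerator: 14907 ≡ 6770 (mod 8137), so (14907/8137) = (6770/8137).
Factor out 2: 6770 = 2·3385. Since 8137 ≡ 1 (mod 8), (2/8137) = +1. Now have (3385/8137).
3385 ≡ 1 (mod 4), so quadratic reciprocity gives (3385/8137) = (8137/3385). Reduce: 8137 ≡ 1367 (mod 3385). Now have (1367/3385).
3385 ≡ 1 (mod 4), so quadratic reciprocity gives (1367/3385) = (3385/1367). Reduce: 3385 ≡ 651 (mod 1367). Now have (651/1367).
Both 651 ≡ 3 and 1367 ≡ 3 (mod 4), so reciprocity gives (651/1367) = -(1367/651). Reduce: 1367 ≡ 65 (mod 651). Now have -(65/651).
65 ≡ 1 (mod 4), so quadratic reciprocity gives (65/651) = (651/65). Reduce: 651 ≡ 1 (mod 65). Now have -(1/65).
(1/65) = 1. Collecting the sign factors: -1.
Product: (1)·(-1) = -1.

-1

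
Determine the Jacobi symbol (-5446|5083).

(-5446|5083)
  = (4720|5083)    [-5446 ≡ 4720 mod 5083]
  = (295|5083)    [5083 ≡ 3 mod 8 ⇒ (2|5083)^4 = +1]
  = -(5083|295)    [QR: both ≡ 3 mod 4, sign flips]
  = -(68|295)    [5083 ≡ 68 mod 295]
  = -(17|295)    [295 ≡ 7 mod 8 ⇒ (2|295)^2 = +1]
  = -(295|17)    [QR: 17 ≡ 1 mod 4, sign kept]
  = -(6|17)    [295 ≡ 6 mod 17]
  = -(3|17)    [17 ≡ 1 mod 8 ⇒ (2|17) = +1]
  = -(17|3)    [QR: 17 ≡ 1 mod 4, sign kept]
  = -(2|3)    [17 ≡ 2 mod 3]
  = (1|3)    [3 ≡ 3 mod 8 ⇒ (2|3) = -1]
  = 1    [(1|3) = 1]

1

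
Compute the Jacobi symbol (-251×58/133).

-1

By multiplicativity, (-251·58/133) = (-251/133)·(58/133).
First factor (-251/133):
(-251/133)
  = (15/133)    [-251 ≡ 15 mod 133]
  = (133/15)    [QR: 133 ≡ 1 mod 4, sign kept]
  = (13/15)    [133 ≡ 13 mod 15]
  = (15/13)    [QR: 13 ≡ 1 mod 4, sign kept]
  = (2/13)    [15 ≡ 2 mod 13]
  = -(1/13)    [13 ≡ 5 mod 8 ⇒ (2/13) = -1]
  = -1    [(1/13) = 1]
Second factor (58/133):
(58/133)
  = -(29/133)    [133 ≡ 5 mod 8 ⇒ (2/133) = -1]
  = -(133/29)    [QR: 29 ≡ 1 mod 4, sign kept]
  = -(17/29)    [133 ≡ 17 mod 29]
  = -(29/17)    [QR: 17 ≡ 1 mod 4, sign kept]
  = -(12/17)    [29 ≡ 12 mod 17]
  = -(3/17)    [17 ≡ 1 mod 8 ⇒ (2/17)^2 = +1]
  = -(17/3)    [QR: 17 ≡ 1 mod 4, sign kept]
  = -(2/3)    [17 ≡ 2 mod 3]
  = (1/3)    [3 ≡ 3 mod 8 ⇒ (2/3) = -1]
  = 1    [(1/3) = 1]
Product: (-1)·(1) = -1.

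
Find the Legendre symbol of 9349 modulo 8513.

Reduce the numerator: 9349 ≡ 836 (mod 8513), so (9349 / 8513) = (836 / 8513).
Factor out 2: 836 = 2^2·209. Since 8513 ≡ 1 (mod 8), (2 / 8513) = +1, and (2 / 8513)^2 = +1. Now have (209 / 8513).
209 ≡ 1 (mod 4), so quadratic reciprocity gives (209 / 8513) = (8513 / 209). Reduce: 8513 ≡ 153 (mod 209). Now have (153 / 209).
153 ≡ 1 (mod 4), so quadratic reciprocity gives (153 / 209) = (209 / 153). Reduce: 209 ≡ 56 (mod 153). Now have (56 / 153).
Factor out 2: 56 = 2^3·7. Since 153 ≡ 1 (mod 8), (2 / 153) = +1, and (2 / 153)^3 = +1. Now have (7 / 153).
153 ≡ 1 (mod 4), so quadratic reciprocity gives (7 / 153) = (153 / 7). Reduce: 153 ≡ 6 (mod 7). Now have (6 / 7).
Factor out 2: 6 = 2·3. Since 7 ≡ 7 (mod 8), (2 / 7) = +1. Now have (3 / 7).
Both 3 ≡ 3 and 7 ≡ 3 (mod 4), so reciprocity gives (3 / 7) = -(7 / 3). Reduce: 7 ≡ 1 (mod 3). Now have -(1 / 3).
(1 / 3) = 1. Collecting the sign factors: -1.

-1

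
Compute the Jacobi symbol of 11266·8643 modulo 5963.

By multiplicativity, (11266·8643 / 5963) = (11266 / 5963)·(8643 / 5963).
First factor (11266 / 5963):
(11266 / 5963)
  = (5303 / 5963)    [11266 ≡ 5303 mod 5963]
  = -(5963 / 5303)    [QR: both ≡ 3 mod 4, sign flips]
  = -(660 / 5303)    [5963 ≡ 660 mod 5303]
  = -(165 / 5303)    [5303 ≡ 7 mod 8 ⇒ (2 / 5303)^2 = +1]
  = -(5303 / 165)    [QR: 165 ≡ 1 mod 4, sign kept]
  = -(23 / 165)    [5303 ≡ 23 mod 165]
  = -(165 / 23)    [QR: 165 ≡ 1 mod 4, sign kept]
  = -(4 / 23)    [165 ≡ 4 mod 23]
  = -(1 / 23)    [23 ≡ 7 mod 8 ⇒ (2 / 23)^2 = +1]
  = -1    [(1 / 23) = 1]
Second factor (8643 / 5963):
(8643 / 5963)
  = (2680 / 5963)    [8643 ≡ 2680 mod 5963]
  = -(335 / 5963)    [5963 ≡ 3 mod 8 ⇒ (2 / 5963)^3 = -1]
  = (5963 / 335)    [QR: both ≡ 3 mod 4, sign flips]
  = (268 / 335)    [5963 ≡ 268 mod 335]
  = (67 / 335)    [335 ≡ 7 mod 8 ⇒ (2 / 335)^2 = +1]
  = -(335 / 67)    [QR: both ≡ 3 mod 4, sign flips]
  = -(0 / 67)    [335 ≡ 0 mod 67]
  = 0    [numerator 0, gcd > 1]
Product: (-1)·(0) = 0.

0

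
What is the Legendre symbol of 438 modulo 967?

(438 / 967)
  = (219 / 967)    [967 ≡ 7 mod 8 ⇒ (2 / 967) = +1]
  = -(967 / 219)    [QR: both ≡ 3 mod 4, sign flips]
  = -(91 / 219)    [967 ≡ 91 mod 219]
  = (219 / 91)    [QR: both ≡ 3 mod 4, sign flips]
  = (37 / 91)    [219 ≡ 37 mod 91]
  = (91 / 37)    [QR: 37 ≡ 1 mod 4, sign kept]
  = (17 / 37)    [91 ≡ 17 mod 37]
  = (37 / 17)    [QR: 17 ≡ 1 mod 4, sign kept]
  = (3 / 17)    [37 ≡ 3 mod 17]
  = (17 / 3)    [QR: 17 ≡ 1 mod 4, sign kept]
  = (2 / 3)    [17 ≡ 2 mod 3]
  = -(1 / 3)    [3 ≡ 3 mod 8 ⇒ (2 / 3) = -1]
  = -1    [(1 / 3) = 1]

-1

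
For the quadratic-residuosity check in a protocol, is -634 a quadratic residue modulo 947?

(-634/947)
  = -(634/947)    [947 ≡ 3 mod 4 ⇒ (-1/947) = -1]
  = (317/947)    [947 ≡ 3 mod 8 ⇒ (2/947) = -1]
  = (947/317)    [QR: 317 ≡ 1 mod 4, sign kept]
  = (313/317)    [947 ≡ 313 mod 317]
  = (317/313)    [QR: 313 ≡ 1 mod 4, sign kept]
  = (4/313)    [317 ≡ 4 mod 313]
  = (1/313)    [313 ≡ 1 mod 8 ⇒ (2/313)^2 = +1]
  = 1    [(1/313) = 1]
(-634/947) = 1, and 947 is prime, so -634 is a quadratic residue mod 947.

yes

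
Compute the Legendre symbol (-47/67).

(-47/67)
  = (20/67)    [-47 ≡ 20 mod 67]
  = (5/67)    [67 ≡ 3 mod 8 ⇒ (2/67)^2 = +1]
  = (67/5)    [QR: 5 ≡ 1 mod 4, sign kept]
  = (2/5)    [67 ≡ 2 mod 5]
  = -(1/5)    [5 ≡ 5 mod 8 ⇒ (2/5) = -1]
  = -1    [(1/5) = 1]

-1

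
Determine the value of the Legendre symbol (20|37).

(20|37)
  = (5|37)    [37 ≡ 5 mod 8 ⇒ (2|37)^2 = +1]
  = (37|5)    [QR: 5 ≡ 1 mod 4, sign kept]
  = (2|5)    [37 ≡ 2 mod 5]
  = -(1|5)    [5 ≡ 5 mod 8 ⇒ (2|5) = -1]
  = -1    [(1|5) = 1]

-1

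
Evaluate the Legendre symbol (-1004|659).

-1

Reduce the numerator: -1004 ≡ 314 (mod 659), so (-1004|659) = (314|659).
Factor out 2: 314 = 2·157. Since 659 ≡ 3 (mod 8), (2|659) = -1. Now have -(157|659).
157 ≡ 1 (mod 4), so quadratic reciprocity gives (157|659) = (659|157). Reduce: 659 ≡ 31 (mod 157). Now have -(31|157).
157 ≡ 1 (mod 4), so quadratic reciprocity gives (31|157) = (157|31). Reduce: 157 ≡ 2 (mod 31). Now have -(2|31).
Factor out 2: 2 = 2. Since 31 ≡ 7 (mod 8), (2|31) = +1. Now have -(1|31).
(1|31) = 1. Collecting the sign factors: -1.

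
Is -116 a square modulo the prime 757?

Reduce the numerator: -116 ≡ 641 (mod 757), so (-116/757) = (641/757).
641 ≡ 1 (mod 4), so quadratic reciprocity gives (641/757) = (757/641). Reduce: 757 ≡ 116 (mod 641). Now have (116/641).
Factor out 2: 116 = 2^2·29. Since 641 ≡ 1 (mod 8), (2/641) = +1, and (2/641)^2 = +1. Now have (29/641).
29 ≡ 1 (mod 4), so quadratic reciprocity gives (29/641) = (641/29). Reduce: 641 ≡ 3 (mod 29). Now have (3/29).
29 ≡ 1 (mod 4), so quadratic reciprocity gives (3/29) = (29/3). Reduce: 29 ≡ 2 (mod 3). Now have (2/3).
Factor out 2: 2 = 2. Since 3 ≡ 3 (mod 8), (2/3) = -1. Now have -(1/3).
(1/3) = 1. Collecting the sign factors: -1.
The Legendre symbol is -1, so x^2 ≡ -116 (mod 757) has no solution.

no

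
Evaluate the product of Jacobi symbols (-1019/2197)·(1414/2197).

-1

By multiplicativity, (-1019·1414/2197) = (-1019/2197)·(1414/2197).
First factor (-1019/2197):
Reduce the numerator: -1019 ≡ 1178 (mod 2197), so (-1019/2197) = (1178/2197).
Factor out 2: 1178 = 2·589. Since 2197 ≡ 5 (mod 8), (2/2197) = -1. Now have -(589/2197).
589 ≡ 1 (mod 4), so quadratic reciprocity gives (589/2197) = (2197/589). Reduce: 2197 ≡ 430 (mod 589). Now have -(430/589).
Factor out 2: 430 = 2·215. Since 589 ≡ 5 (mod 8), (2/589) = -1. Now have (215/589).
589 ≡ 1 (mod 4), so quadratic reciprocity gives (215/589) = (589/215). Reduce: 589 ≡ 159 (mod 215). Now have (159/215).
Both 159 ≡ 3 and 215 ≡ 3 (mod 4), so reciprocity gives (159/215) = -(215/159). Reduce: 215 ≡ 56 (mod 159). Now have -(56/159).
Factor out 2: 56 = 2^3·7. Since 159 ≡ 7 (mod 8), (2/159) = +1, and (2/159)^3 = +1. Now have -(7/159).
Both 7 ≡ 3 and 159 ≡ 3 (mod 4), so reciprocity gives (7/159) = -(159/7). Reduce: 159 ≡ 5 (mod 7). Now have (5/7).
5 ≡ 1 (mod 4), so quadratic reciprocity gives (5/7) = (7/5). Reduce: 7 ≡ 2 (mod 5). Now have (2/5).
Factor out 2: 2 = 2. Since 5 ≡ 5 (mod 8), (2/5) = -1. Now have -(1/5).
(1/5) = 1. Collecting the sign factors: -1.
Second factor (1414/2197):
Factor out 2: 1414 = 2·707. Since 2197 ≡ 5 (mod 8), (2/2197) = -1. Now have -(707/2197).
2197 ≡ 1 (mod 4), so quadratic reciprocity gives (707/2197) = (2197/707). Reduce: 2197 ≡ 76 (mod 707). Now have -(76/707).
Factor out 2: 76 = 2^2·19. Since 707 ≡ 3 (mod 8), (2/707) = -1, and (2/707)^2 = +1. Now have -(19/707).
Both 19 ≡ 3 and 707 ≡ 3 (mod 4), so reciprocity gives (19/707) = -(707/19). Reduce: 707 ≡ 4 (mod 19). Now have (4/19).
Factor out 2: 4 = 2^2. Since 19 ≡ 3 (mod 8), (2/19) = -1, and (2/19)^2 = +1. Now have (1/19).
(1/19) = 1. Collecting the sign factors: 1.
Product: (-1)·(1) = -1.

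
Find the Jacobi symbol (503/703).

(503/703)
  = -(703/503)    [QR: both ≡ 3 mod 4, sign flips]
  = -(200/503)    [703 ≡ 200 mod 503]
  = -(25/503)    [503 ≡ 7 mod 8 ⇒ (2/503)^3 = +1]
  = -(503/25)    [QR: 25 ≡ 1 mod 4, sign kept]
  = -(3/25)    [503 ≡ 3 mod 25]
  = -(25/3)    [QR: 25 ≡ 1 mod 4, sign kept]
  = -(1/3)    [25 ≡ 1 mod 3]
  = -1    [(1/3) = 1]

-1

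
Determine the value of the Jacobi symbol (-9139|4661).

(-9139|4661)
  = (183|4661)    [-9139 ≡ 183 mod 4661]
  = (4661|183)    [QR: 4661 ≡ 1 mod 4, sign kept]
  = (86|183)    [4661 ≡ 86 mod 183]
  = (43|183)    [183 ≡ 7 mod 8 ⇒ (2|183) = +1]
  = -(183|43)    [QR: both ≡ 3 mod 4, sign flips]
  = -(11|43)    [183 ≡ 11 mod 43]
  = (43|11)    [QR: both ≡ 3 mod 4, sign flips]
  = (10|11)    [43 ≡ 10 mod 11]
  = -(5|11)    [11 ≡ 3 mod 8 ⇒ (2|11) = -1]
  = -(11|5)    [QR: 5 ≡ 1 mod 4, sign kept]
  = -(1|5)    [11 ≡ 1 mod 5]
  = -1    [(1|5) = 1]

-1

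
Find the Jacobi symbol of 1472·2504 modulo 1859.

By multiplicativity, (1472·2504|1859) = (1472|1859)·(2504|1859).
First factor (1472|1859):
Factor out 2: 1472 = 2^6·23. Since 1859 ≡ 3 (mod 8), (2|1859) = -1, and (2|1859)^6 = +1. Now have (23|1859).
Both 23 ≡ 3 and 1859 ≡ 3 (mod 4), so reciprocity gives (23|1859) = -(1859|23). Reduce: 1859 ≡ 19 (mod 23). Now have -(19|23).
Both 19 ≡ 3 and 23 ≡ 3 (mod 4), so reciprocity gives (19|23) = -(23|19). Reduce: 23 ≡ 4 (mod 19). Now have (4|19).
Factor out 2: 4 = 2^2. Since 19 ≡ 3 (mod 8), (2|19) = -1, and (2|19)^2 = +1. Now have (1|19).
(1|19) = 1. Collecting the sign factors: 1.
Second factor (2504|1859):
Reduce the numerator: 2504 ≡ 645 (mod 1859), so (2504|1859) = (645|1859).
645 ≡ 1 (mod 4), so quadratic reciprocity gives (645|1859) = (1859|645). Reduce: 1859 ≡ 569 (mod 645). Now have (569|645).
569 ≡ 1 (mod 4), so quadratic reciprocity gives (569|645) = (645|569). Reduce: 645 ≡ 76 (mod 569). Now have (76|569).
Factor out 2: 76 = 2^2·19. Since 569 ≡ 1 (mod 8), (2|569) = +1, and (2|569)^2 = +1. Now have (19|569).
569 ≡ 1 (mod 4), so quadratic reciprocity gives (19|569) = (569|19). Reduce: 569 ≡ 18 (mod 19). Now have (18|19).
Factor out 2: 18 = 2·9. Since 19 ≡ 3 (mod 8), (2|19) = -1. Now have -(9|19).
9 ≡ 1 (mod 4), so quadratic reciprocity gives (9|19) = (19|9). Reduce: 19 ≡ 1 (mod 9). Now have -(1|9).
(1|9) = 1. Collecting the sign factors: -1.
Product: (1)·(-1) = -1.

-1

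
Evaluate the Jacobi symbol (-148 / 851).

Reduce the numerator: -148 ≡ 703 (mod 851), so (-148 / 851) = (703 / 851).
Both 703 ≡ 3 and 851 ≡ 3 (mod 4), so reciprocity gives (703 / 851) = -(851 / 703). Reduce: 851 ≡ 148 (mod 703). Now have -(148 / 703).
Factor out 2: 148 = 2^2·37. Since 703 ≡ 7 (mod 8), (2 / 703) = +1, and (2 / 703)^2 = +1. Now have -(37 / 703).
37 ≡ 1 (mod 4), so quadratic reciprocity gives (37 / 703) = (703 / 37). Reduce: 703 ≡ 0 (mod 37). Now have -(0 / 37).
The numerator is now 0 with denominator 37 > 1: the symbol is 0.

0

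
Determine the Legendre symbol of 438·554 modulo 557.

-1

By multiplicativity, (438·554/557) = (438/557)·(554/557).
First factor (438/557):
(438/557)
  = -(219/557)    [557 ≡ 5 mod 8 ⇒ (2/557) = -1]
  = -(557/219)    [QR: 557 ≡ 1 mod 4, sign kept]
  = -(119/219)    [557 ≡ 119 mod 219]
  = (219/119)    [QR: both ≡ 3 mod 4, sign flips]
  = (100/119)    [219 ≡ 100 mod 119]
  = (25/119)    [119 ≡ 7 mod 8 ⇒ (2/119)^2 = +1]
  = (119/25)    [QR: 25 ≡ 1 mod 4, sign kept]
  = (19/25)    [119 ≡ 19 mod 25]
  = (25/19)    [QR: 25 ≡ 1 mod 4, sign kept]
  = (6/19)    [25 ≡ 6 mod 19]
  = -(3/19)    [19 ≡ 3 mod 8 ⇒ (2/19) = -1]
  = (19/3)    [QR: both ≡ 3 mod 4, sign flips]
  = (1/3)    [19 ≡ 1 mod 3]
  = 1    [(1/3) = 1]
Second factor (554/557):
(554/557)
  = -(277/557)    [557 ≡ 5 mod 8 ⇒ (2/557) = -1]
  = -(557/277)    [QR: 277 ≡ 1 mod 4, sign kept]
  = -(3/277)    [557 ≡ 3 mod 277]
  = -(277/3)    [QR: 277 ≡ 1 mod 4, sign kept]
  = -(1/3)    [277 ≡ 1 mod 3]
  = -1    [(1/3) = 1]
Product: (1)·(-1) = -1.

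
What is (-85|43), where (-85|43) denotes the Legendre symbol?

1

Reduce the numerator: -85 ≡ 1 (mod 43), so (-85|43) = (1|43).
(1|43) = 1. Collecting the sign factors: 1.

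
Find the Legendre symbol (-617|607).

Reduce the numerator: -617 ≡ 597 (mod 607), so (-617|607) = (597|607).
597 ≡ 1 (mod 4), so quadratic reciprocity gives (597|607) = (607|597). Reduce: 607 ≡ 10 (mod 597). Now have (10|597).
Factor out 2: 10 = 2·5. Since 597 ≡ 5 (mod 8), (2|597) = -1. Now have -(5|597).
5 ≡ 1 (mod 4), so quadratic reciprocity gives (5|597) = (597|5). Reduce: 597 ≡ 2 (mod 5). Now have -(2|5).
Factor out 2: 2 = 2. Since 5 ≡ 5 (mod 8), (2|5) = -1. Now have (1|5).
(1|5) = 1. Collecting the sign factors: 1.

1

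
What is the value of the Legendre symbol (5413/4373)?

1

Reduce the numerator: 5413 ≡ 1040 (mod 4373), so (5413/4373) = (1040/4373).
Factor out 2: 1040 = 2^4·65. Since 4373 ≡ 5 (mod 8), (2/4373) = -1, and (2/4373)^4 = +1. Now have (65/4373).
65 ≡ 1 (mod 4), so quadratic reciprocity gives (65/4373) = (4373/65). Reduce: 4373 ≡ 18 (mod 65). Now have (18/65).
Factor out 2: 18 = 2·9. Since 65 ≡ 1 (mod 8), (2/65) = +1. Now have (9/65).
9 ≡ 1 (mod 4), so quadratic reciprocity gives (9/65) = (65/9). Reduce: 65 ≡ 2 (mod 9). Now have (2/9).
Factor out 2: 2 = 2. Since 9 ≡ 1 (mod 8), (2/9) = +1. Now have (1/9).
(1/9) = 1. Collecting the sign factors: 1.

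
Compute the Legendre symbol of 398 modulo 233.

(398|233)
  = (165|233)    [398 ≡ 165 mod 233]
  = (233|165)    [QR: 165 ≡ 1 mod 4, sign kept]
  = (68|165)    [233 ≡ 68 mod 165]
  = (17|165)    [165 ≡ 5 mod 8 ⇒ (2|165)^2 = +1]
  = (165|17)    [QR: 17 ≡ 1 mod 4, sign kept]
  = (12|17)    [165 ≡ 12 mod 17]
  = (3|17)    [17 ≡ 1 mod 8 ⇒ (2|17)^2 = +1]
  = (17|3)    [QR: 17 ≡ 1 mod 4, sign kept]
  = (2|3)    [17 ≡ 2 mod 3]
  = -(1|3)    [3 ≡ 3 mod 8 ⇒ (2|3) = -1]
  = -1    [(1|3) = 1]

-1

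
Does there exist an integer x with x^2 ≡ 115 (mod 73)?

no

(115/73)
  = (42/73)    [115 ≡ 42 mod 73]
  = (21/73)    [73 ≡ 1 mod 8 ⇒ (2/73) = +1]
  = (73/21)    [QR: 21 ≡ 1 mod 4, sign kept]
  = (10/21)    [73 ≡ 10 mod 21]
  = -(5/21)    [21 ≡ 5 mod 8 ⇒ (2/21) = -1]
  = -(21/5)    [QR: 5 ≡ 1 mod 4, sign kept]
  = -(1/5)    [21 ≡ 1 mod 5]
  = -1    [(1/5) = 1]
The Legendre symbol is -1, so x^2 ≡ 115 (mod 73) has no solution.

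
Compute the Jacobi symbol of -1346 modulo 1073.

1

(-1346|1073)
  = (800|1073)    [-1346 ≡ 800 mod 1073]
  = (25|1073)    [1073 ≡ 1 mod 8 ⇒ (2|1073)^5 = +1]
  = (1073|25)    [QR: 25 ≡ 1 mod 4, sign kept]
  = (23|25)    [1073 ≡ 23 mod 25]
  = (25|23)    [QR: 25 ≡ 1 mod 4, sign kept]
  = (2|23)    [25 ≡ 2 mod 23]
  = (1|23)    [23 ≡ 7 mod 8 ⇒ (2|23) = +1]
  = 1    [(1|23) = 1]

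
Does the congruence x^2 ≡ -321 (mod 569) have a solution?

no

Pull out -1: (-321|569) = (-1|569)·(321|569). Since 569 ≡ 1 (mod 4), (-1|569) = +1. Now have (321|569).
321 ≡ 1 (mod 4), so quadratic reciprocity gives (321|569) = (569|321). Reduce: 569 ≡ 248 (mod 321). Now have (248|321).
Factor out 2: 248 = 2^3·31. Since 321 ≡ 1 (mod 8), (2|321) = +1, and (2|321)^3 = +1. Now have (31|321).
321 ≡ 1 (mod 4), so quadratic reciprocity gives (31|321) = (321|31). Reduce: 321 ≡ 11 (mod 31). Now have (11|31).
Both 11 ≡ 3 and 31 ≡ 3 (mod 4), so reciprocity gives (11|31) = -(31|11). Reduce: 31 ≡ 9 (mod 11). Now have -(9|11).
9 ≡ 1 (mod 4), so quadratic reciprocity gives (9|11) = (11|9). Reduce: 11 ≡ 2 (mod 9). Now have -(2|9).
Factor out 2: 2 = 2. Since 9 ≡ 1 (mod 8), (2|9) = +1. Now have -(1|9).
(1|9) = 1. Collecting the sign factors: -1.
The Legendre symbol is -1, so x^2 ≡ -321 (mod 569) has no solution.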